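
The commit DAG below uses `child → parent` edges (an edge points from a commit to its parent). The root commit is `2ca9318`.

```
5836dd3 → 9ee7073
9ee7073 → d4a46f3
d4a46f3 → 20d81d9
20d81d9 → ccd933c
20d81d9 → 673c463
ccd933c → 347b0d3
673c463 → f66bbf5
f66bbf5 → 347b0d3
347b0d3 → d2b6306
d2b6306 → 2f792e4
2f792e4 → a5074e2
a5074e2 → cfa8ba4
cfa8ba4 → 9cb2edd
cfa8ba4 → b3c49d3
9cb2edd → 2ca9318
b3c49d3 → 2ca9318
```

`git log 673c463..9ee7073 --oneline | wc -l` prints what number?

4

Reachable from 9ee7073: {20d81d9, 2ca9318, 2f792e4, 347b0d3, 673c463, 9cb2edd, 9ee7073, a5074e2, b3c49d3, ccd933c, cfa8ba4, d2b6306, d4a46f3, f66bbf5}.
Reachable from 673c463: {2ca9318, 2f792e4, 347b0d3, 673c463, 9cb2edd, a5074e2, b3c49d3, cfa8ba4, d2b6306, f66bbf5}.
In 9ee7073's history but not 673c463's: {20d81d9, 9ee7073, ccd933c, d4a46f3} — 4 commits.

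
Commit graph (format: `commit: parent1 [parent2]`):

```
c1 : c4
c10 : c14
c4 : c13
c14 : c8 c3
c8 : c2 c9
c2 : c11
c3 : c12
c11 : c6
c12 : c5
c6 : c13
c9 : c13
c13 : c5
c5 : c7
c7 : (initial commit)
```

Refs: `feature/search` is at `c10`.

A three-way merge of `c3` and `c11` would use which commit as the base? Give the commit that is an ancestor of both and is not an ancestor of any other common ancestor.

Ancestors of c3: {c12, c3, c5, c7}.
Ancestors of c11: {c11, c13, c5, c6, c7}.
Common ancestors: {c5, c7}.
Among these, c5 is not an ancestor of any other common ancestor — it is the merge base.

c5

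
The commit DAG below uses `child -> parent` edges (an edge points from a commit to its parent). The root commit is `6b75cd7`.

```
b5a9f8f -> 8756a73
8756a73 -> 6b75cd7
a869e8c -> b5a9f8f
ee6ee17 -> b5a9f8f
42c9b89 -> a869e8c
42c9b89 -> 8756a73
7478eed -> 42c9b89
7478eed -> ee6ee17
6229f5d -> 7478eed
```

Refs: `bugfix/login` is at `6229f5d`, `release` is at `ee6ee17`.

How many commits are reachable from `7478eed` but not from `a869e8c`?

Reachable from 7478eed: {42c9b89, 6b75cd7, 7478eed, 8756a73, a869e8c, b5a9f8f, ee6ee17}.
Reachable from a869e8c: {6b75cd7, 8756a73, a869e8c, b5a9f8f}.
In 7478eed's history but not a869e8c's: {42c9b89, 7478eed, ee6ee17} — 3 commits.

3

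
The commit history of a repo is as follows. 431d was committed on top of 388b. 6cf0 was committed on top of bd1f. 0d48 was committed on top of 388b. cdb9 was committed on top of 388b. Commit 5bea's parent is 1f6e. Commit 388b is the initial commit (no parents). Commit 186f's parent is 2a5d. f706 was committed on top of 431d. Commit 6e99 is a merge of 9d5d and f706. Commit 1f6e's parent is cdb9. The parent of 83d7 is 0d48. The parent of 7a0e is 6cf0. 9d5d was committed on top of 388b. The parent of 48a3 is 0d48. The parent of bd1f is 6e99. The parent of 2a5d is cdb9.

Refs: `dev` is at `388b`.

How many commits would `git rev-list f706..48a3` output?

2

Reachable from 48a3: {0d48, 388b, 48a3}.
Reachable from f706: {388b, 431d, f706}.
In 48a3's history but not f706's: {0d48, 48a3} — 2 commits.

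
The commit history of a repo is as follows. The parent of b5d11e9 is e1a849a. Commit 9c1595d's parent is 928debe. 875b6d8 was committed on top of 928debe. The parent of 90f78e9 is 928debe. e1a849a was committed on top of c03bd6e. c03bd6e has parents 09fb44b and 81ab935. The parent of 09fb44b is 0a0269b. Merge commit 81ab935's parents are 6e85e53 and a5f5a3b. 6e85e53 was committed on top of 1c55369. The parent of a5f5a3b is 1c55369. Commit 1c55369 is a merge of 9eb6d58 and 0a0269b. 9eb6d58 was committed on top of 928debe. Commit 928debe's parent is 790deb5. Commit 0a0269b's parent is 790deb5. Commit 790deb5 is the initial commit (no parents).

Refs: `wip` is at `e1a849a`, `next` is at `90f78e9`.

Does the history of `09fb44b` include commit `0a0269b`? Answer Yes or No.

Ancestors of 09fb44b (commits reachable by following parents): {09fb44b, 0a0269b, 790deb5}.
0a0269b is in that set, so it is an ancestor of 09fb44b.

Yes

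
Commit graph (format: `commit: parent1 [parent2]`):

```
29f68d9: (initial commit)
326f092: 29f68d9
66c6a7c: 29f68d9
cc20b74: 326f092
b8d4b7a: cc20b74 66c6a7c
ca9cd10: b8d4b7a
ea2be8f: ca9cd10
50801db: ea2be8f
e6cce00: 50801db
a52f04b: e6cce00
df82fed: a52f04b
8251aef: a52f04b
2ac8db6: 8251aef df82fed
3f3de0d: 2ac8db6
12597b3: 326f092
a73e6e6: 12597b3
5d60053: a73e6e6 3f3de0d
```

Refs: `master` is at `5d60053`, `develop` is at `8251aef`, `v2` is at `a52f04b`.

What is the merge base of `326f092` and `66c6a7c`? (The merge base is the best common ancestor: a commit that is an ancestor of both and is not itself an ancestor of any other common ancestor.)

29f68d9

Ancestors of 326f092: {29f68d9, 326f092}.
Ancestors of 66c6a7c: {29f68d9, 66c6a7c}.
Common ancestors: {29f68d9}.
The only common ancestor is 29f68d9, so it is the merge base.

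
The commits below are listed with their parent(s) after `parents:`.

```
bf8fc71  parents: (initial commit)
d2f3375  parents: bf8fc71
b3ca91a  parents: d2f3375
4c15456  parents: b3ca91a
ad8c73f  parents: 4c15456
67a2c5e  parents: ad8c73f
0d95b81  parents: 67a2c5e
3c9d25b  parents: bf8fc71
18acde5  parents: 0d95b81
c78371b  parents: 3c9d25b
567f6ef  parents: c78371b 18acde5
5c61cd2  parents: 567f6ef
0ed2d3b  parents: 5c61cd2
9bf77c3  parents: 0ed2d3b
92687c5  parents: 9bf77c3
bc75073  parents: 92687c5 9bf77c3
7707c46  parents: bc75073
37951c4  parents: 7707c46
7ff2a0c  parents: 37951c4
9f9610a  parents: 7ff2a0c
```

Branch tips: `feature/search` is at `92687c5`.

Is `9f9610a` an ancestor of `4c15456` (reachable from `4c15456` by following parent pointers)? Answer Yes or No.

Ancestors of 4c15456: {4c15456, b3ca91a, bf8fc71, d2f3375}.
9f9610a is not in that set, so it is not an ancestor of 4c15456.

No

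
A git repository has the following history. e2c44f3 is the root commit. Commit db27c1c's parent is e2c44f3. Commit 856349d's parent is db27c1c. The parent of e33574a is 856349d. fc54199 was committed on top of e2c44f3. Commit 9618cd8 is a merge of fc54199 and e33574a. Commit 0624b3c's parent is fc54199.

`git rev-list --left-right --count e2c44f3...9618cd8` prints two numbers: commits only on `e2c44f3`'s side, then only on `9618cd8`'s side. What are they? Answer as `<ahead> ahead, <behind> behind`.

Reachable from e2c44f3: {e2c44f3}.
Reachable from 9618cd8: {856349d, 9618cd8, db27c1c, e2c44f3, e33574a, fc54199}.
Only in e2c44f3's history (ahead): {} — 0.
Only in 9618cd8's history (behind): {856349d, 9618cd8, db27c1c, e33574a, fc54199} — 5.

0 ahead, 5 behind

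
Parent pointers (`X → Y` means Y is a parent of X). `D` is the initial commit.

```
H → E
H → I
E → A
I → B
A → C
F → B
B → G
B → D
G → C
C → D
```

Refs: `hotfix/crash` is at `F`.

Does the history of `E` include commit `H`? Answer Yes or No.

No

Ancestors of E: {A, C, D, E}.
H is not in that set, so it is not an ancestor of E.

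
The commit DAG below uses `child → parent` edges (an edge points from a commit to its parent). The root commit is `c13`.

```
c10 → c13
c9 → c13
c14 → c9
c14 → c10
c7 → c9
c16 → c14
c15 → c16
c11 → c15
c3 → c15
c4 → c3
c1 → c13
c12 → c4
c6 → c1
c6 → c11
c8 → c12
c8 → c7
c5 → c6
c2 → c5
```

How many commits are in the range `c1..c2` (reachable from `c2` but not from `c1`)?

Reachable from c2: {c1, c10, c11, c13, c14, c15, c16, c2, c5, c6, c9}.
Reachable from c1: {c1, c13}.
In c2's history but not c1's: {c10, c11, c14, c15, c16, c2, c5, c6, c9} — 9 commits.

9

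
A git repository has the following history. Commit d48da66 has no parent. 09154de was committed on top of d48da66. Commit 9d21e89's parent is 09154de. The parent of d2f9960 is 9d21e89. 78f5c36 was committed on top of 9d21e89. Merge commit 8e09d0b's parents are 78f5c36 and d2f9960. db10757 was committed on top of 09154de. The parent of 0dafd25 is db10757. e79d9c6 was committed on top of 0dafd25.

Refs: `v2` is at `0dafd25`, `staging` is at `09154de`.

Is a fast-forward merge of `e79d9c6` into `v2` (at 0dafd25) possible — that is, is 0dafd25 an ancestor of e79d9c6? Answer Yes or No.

A fast-forward from 0dafd25 to e79d9c6 is possible iff 0dafd25 is an ancestor of e79d9c6.
Ancestors of e79d9c6: {09154de, 0dafd25, d48da66, db10757, e79d9c6}.
0dafd25 is among them, so fast-forward is possible.

Yes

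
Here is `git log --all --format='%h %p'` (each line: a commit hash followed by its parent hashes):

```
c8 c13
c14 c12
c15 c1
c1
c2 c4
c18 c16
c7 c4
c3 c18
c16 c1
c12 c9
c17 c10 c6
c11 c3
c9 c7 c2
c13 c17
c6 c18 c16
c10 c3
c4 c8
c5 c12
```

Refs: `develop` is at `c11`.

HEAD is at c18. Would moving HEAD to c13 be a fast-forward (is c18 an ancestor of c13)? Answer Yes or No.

A fast-forward from c18 to c13 is possible iff c18 is an ancestor of c13.
Ancestors of c13: {c1, c10, c13, c16, c17, c18, c3, c6}.
c18 is among them, so fast-forward is possible.

Yes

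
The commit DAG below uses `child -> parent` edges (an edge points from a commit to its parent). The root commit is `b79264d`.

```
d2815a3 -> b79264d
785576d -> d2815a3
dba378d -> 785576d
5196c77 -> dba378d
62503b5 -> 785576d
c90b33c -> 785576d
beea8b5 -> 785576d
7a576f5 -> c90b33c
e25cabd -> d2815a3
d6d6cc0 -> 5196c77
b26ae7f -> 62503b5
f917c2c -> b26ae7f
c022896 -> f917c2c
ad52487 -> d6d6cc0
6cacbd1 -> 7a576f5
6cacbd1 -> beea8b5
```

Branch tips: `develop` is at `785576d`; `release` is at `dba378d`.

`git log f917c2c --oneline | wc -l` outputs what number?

Walking parent pointers from f917c2c: reachable set = {62503b5, 785576d, b26ae7f, b79264d, d2815a3, f917c2c}.
That is 6 commits.

6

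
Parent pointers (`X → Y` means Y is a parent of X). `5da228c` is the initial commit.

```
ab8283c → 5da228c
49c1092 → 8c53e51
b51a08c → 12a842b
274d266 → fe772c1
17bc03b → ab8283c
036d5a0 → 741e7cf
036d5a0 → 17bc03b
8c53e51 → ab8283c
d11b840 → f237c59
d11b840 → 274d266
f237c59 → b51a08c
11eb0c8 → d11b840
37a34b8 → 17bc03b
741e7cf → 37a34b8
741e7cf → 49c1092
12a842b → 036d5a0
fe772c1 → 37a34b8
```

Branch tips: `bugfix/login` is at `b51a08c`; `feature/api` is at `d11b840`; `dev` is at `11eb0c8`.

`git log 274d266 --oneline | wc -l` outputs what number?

Walking parent pointers from 274d266: reachable set = {17bc03b, 274d266, 37a34b8, 5da228c, ab8283c, fe772c1}.
That is 6 commits.

6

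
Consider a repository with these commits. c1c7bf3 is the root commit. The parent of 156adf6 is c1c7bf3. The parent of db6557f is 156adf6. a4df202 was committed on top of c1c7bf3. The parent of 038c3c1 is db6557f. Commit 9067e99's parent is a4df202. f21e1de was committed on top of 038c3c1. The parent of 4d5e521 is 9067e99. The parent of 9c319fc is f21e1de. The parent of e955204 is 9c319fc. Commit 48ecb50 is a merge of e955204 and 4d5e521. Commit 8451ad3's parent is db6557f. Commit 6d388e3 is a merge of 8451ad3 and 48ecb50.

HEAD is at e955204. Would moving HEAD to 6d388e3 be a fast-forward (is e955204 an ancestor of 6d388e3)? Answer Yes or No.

Yes

A fast-forward from e955204 to 6d388e3 is possible iff e955204 is an ancestor of 6d388e3.
Ancestors of 6d388e3: {038c3c1, 156adf6, 48ecb50, 4d5e521, 6d388e3, 8451ad3, 9067e99, 9c319fc, a4df202, c1c7bf3, db6557f, e955204, f21e1de}.
e955204 is among them, so fast-forward is possible.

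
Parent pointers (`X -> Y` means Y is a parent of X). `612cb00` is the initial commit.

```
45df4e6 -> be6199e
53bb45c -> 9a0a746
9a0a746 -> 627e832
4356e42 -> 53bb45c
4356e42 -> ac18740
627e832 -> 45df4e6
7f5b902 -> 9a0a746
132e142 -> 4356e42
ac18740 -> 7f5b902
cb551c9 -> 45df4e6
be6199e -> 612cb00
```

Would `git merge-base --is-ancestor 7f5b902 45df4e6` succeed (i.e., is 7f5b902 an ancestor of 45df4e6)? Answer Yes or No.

Ancestors of 45df4e6: {45df4e6, 612cb00, be6199e}.
7f5b902 is not in that set, so it is not an ancestor of 45df4e6.

No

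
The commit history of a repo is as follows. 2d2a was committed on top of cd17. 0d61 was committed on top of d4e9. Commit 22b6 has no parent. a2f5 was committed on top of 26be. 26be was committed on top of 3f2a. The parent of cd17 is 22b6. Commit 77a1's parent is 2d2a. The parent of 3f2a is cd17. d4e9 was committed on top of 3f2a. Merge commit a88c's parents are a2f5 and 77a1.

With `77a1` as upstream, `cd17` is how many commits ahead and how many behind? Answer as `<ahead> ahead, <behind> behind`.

0 ahead, 2 behind

Reachable from cd17: {22b6, cd17}.
Reachable from 77a1: {22b6, 2d2a, 77a1, cd17}.
Only in cd17's history (ahead): {} — 0.
Only in 77a1's history (behind): {2d2a, 77a1} — 2.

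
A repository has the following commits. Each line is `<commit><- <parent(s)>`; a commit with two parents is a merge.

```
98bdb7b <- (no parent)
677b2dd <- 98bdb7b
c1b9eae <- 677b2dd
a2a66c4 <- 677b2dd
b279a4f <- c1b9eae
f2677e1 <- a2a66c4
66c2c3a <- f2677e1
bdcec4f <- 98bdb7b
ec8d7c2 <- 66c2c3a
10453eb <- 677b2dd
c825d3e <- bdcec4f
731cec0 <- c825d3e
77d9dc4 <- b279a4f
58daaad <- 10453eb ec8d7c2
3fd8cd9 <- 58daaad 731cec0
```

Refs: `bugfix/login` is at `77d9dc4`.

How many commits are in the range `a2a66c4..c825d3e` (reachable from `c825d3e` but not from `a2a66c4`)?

2

Reachable from c825d3e: {98bdb7b, bdcec4f, c825d3e}.
Reachable from a2a66c4: {677b2dd, 98bdb7b, a2a66c4}.
In c825d3e's history but not a2a66c4's: {bdcec4f, c825d3e} — 2 commits.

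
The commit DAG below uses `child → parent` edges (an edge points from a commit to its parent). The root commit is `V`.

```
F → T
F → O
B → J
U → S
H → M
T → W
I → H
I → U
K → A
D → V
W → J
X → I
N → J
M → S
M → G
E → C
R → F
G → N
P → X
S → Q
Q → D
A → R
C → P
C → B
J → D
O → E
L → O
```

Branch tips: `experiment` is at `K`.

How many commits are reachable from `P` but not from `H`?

Reachable from P: {D, G, H, I, J, M, N, P, Q, S, U, V, X}.
Reachable from H: {D, G, H, J, M, N, Q, S, V}.
In P's history but not H's: {I, P, U, X} — 4 commits.

4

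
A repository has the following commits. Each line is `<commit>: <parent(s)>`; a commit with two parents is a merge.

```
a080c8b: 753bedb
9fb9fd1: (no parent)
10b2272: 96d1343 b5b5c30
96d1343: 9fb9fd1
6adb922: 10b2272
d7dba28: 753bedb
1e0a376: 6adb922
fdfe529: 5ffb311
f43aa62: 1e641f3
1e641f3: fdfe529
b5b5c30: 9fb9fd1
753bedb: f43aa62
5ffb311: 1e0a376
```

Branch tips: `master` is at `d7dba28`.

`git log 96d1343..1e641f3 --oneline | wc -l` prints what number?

7

Reachable from 1e641f3: {10b2272, 1e0a376, 1e641f3, 5ffb311, 6adb922, 96d1343, 9fb9fd1, b5b5c30, fdfe529}.
Reachable from 96d1343: {96d1343, 9fb9fd1}.
In 1e641f3's history but not 96d1343's: {10b2272, 1e0a376, 1e641f3, 5ffb311, 6adb922, b5b5c30, fdfe529} — 7 commits.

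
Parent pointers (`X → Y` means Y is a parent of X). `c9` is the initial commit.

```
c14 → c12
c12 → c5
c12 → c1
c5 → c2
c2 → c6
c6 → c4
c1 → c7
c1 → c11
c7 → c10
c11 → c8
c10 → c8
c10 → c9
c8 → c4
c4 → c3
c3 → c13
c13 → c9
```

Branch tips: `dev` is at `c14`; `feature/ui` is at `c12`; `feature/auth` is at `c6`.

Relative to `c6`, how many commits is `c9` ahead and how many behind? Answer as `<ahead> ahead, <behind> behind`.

Reachable from c9: {c9}.
Reachable from c6: {c13, c3, c4, c6, c9}.
Only in c9's history (ahead): {} — 0.
Only in c6's history (behind): {c13, c3, c4, c6} — 4.

0 ahead, 4 behind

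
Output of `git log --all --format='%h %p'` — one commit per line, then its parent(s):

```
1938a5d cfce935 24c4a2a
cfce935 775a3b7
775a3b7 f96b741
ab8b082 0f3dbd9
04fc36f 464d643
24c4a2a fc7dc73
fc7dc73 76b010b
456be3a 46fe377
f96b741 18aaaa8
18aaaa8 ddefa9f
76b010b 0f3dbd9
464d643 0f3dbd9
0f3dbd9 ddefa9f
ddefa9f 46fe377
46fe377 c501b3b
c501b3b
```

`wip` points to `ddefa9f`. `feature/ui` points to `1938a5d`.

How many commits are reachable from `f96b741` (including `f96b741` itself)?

Walking parent pointers from f96b741: reachable set = {18aaaa8, 46fe377, c501b3b, ddefa9f, f96b741}.
That is 5 commits.

5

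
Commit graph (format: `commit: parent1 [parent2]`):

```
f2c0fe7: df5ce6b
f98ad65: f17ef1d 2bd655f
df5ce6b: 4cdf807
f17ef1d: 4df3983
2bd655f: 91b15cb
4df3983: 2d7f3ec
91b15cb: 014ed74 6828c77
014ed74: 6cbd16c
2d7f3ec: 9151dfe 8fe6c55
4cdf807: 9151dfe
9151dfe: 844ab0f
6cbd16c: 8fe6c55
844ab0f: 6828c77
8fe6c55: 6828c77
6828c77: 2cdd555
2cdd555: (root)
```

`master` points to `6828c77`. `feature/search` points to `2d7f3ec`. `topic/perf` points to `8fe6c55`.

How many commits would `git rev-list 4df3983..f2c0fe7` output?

3

Reachable from f2c0fe7: {2cdd555, 4cdf807, 6828c77, 844ab0f, 9151dfe, df5ce6b, f2c0fe7}.
Reachable from 4df3983: {2cdd555, 2d7f3ec, 4df3983, 6828c77, 844ab0f, 8fe6c55, 9151dfe}.
In f2c0fe7's history but not 4df3983's: {4cdf807, df5ce6b, f2c0fe7} — 3 commits.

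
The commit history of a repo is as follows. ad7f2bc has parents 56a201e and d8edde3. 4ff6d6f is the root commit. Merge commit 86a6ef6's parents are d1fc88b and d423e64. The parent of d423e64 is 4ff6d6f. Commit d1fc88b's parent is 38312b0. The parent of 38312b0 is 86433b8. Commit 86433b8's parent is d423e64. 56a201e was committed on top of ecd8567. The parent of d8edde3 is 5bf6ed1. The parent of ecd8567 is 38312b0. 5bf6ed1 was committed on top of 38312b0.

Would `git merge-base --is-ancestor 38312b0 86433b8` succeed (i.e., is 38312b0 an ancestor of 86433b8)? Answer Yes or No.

Ancestors of 86433b8: {4ff6d6f, 86433b8, d423e64}.
38312b0 is not in that set, so it is not an ancestor of 86433b8.

No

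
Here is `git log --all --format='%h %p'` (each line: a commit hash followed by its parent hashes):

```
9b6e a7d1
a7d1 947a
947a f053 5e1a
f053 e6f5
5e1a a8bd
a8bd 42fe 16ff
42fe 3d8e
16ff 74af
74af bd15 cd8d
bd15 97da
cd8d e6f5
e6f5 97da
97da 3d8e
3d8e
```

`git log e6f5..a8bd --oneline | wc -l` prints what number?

Reachable from a8bd: {16ff, 3d8e, 42fe, 74af, 97da, a8bd, bd15, cd8d, e6f5}.
Reachable from e6f5: {3d8e, 97da, e6f5}.
In a8bd's history but not e6f5's: {16ff, 42fe, 74af, a8bd, bd15, cd8d} — 6 commits.

6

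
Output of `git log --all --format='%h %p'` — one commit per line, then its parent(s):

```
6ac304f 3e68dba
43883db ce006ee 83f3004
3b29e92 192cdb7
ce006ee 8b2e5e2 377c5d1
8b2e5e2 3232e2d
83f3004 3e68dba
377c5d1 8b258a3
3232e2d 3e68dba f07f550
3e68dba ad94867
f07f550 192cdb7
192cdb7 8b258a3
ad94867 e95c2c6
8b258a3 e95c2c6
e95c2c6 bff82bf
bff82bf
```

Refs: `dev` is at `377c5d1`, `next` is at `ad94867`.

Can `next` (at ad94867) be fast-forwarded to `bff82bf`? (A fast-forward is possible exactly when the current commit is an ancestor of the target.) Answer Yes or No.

A fast-forward from ad94867 to bff82bf is possible iff ad94867 is an ancestor of bff82bf.
Ancestors of bff82bf: {bff82bf}.
ad94867 is not among them, so fast-forward is not possible.

No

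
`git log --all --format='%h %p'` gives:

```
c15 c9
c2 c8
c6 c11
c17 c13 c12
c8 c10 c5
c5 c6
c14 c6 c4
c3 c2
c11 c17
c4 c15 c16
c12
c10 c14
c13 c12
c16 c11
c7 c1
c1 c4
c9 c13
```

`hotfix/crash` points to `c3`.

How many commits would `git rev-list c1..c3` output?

7

Reachable from c3: {c10, c11, c12, c13, c14, c15, c16, c17, c2, c3, c4, c5, c6, c8, c9}.
Reachable from c1: {c1, c11, c12, c13, c15, c16, c17, c4, c9}.
In c3's history but not c1's: {c10, c14, c2, c3, c5, c6, c8} — 7 commits.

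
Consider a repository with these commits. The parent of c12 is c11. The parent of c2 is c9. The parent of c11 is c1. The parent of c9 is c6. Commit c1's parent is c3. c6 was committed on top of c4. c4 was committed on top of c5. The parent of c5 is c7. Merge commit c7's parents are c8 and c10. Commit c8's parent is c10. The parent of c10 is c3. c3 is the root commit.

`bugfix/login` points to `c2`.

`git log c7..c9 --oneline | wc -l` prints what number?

4

Reachable from c9: {c10, c3, c4, c5, c6, c7, c8, c9}.
Reachable from c7: {c10, c3, c7, c8}.
In c9's history but not c7's: {c4, c5, c6, c9} — 4 commits.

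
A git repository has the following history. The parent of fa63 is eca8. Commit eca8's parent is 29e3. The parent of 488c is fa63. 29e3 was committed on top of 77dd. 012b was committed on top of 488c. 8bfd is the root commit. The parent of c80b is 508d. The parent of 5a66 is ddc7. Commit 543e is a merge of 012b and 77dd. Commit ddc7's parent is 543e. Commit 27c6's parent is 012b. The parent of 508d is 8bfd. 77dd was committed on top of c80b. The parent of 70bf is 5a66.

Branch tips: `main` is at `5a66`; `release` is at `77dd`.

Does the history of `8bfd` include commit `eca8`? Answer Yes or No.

Ancestors of 8bfd: {8bfd}.
eca8 is not in that set, so it is not an ancestor of 8bfd.

No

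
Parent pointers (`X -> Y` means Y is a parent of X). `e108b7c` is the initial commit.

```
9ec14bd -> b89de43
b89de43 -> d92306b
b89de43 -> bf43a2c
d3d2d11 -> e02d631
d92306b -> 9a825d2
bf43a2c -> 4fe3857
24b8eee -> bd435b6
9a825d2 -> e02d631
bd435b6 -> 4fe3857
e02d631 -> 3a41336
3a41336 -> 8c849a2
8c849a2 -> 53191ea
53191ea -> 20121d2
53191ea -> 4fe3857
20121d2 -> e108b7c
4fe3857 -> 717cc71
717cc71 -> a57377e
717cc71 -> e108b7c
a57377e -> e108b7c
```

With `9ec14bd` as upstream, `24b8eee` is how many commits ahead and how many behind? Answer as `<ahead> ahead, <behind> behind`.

2 ahead, 10 behind

Reachable from 24b8eee: {24b8eee, 4fe3857, 717cc71, a57377e, bd435b6, e108b7c}.
Reachable from 9ec14bd: {20121d2, 3a41336, 4fe3857, 53191ea, 717cc71, 8c849a2, 9a825d2, 9ec14bd, a57377e, b89de43, bf43a2c, d92306b, e02d631, e108b7c}.
Only in 24b8eee's history (ahead): {24b8eee, bd435b6} — 2.
Only in 9ec14bd's history (behind): {20121d2, 3a41336, 53191ea, 8c849a2, 9a825d2, 9ec14bd, b89de43, bf43a2c, d92306b, e02d631} — 10.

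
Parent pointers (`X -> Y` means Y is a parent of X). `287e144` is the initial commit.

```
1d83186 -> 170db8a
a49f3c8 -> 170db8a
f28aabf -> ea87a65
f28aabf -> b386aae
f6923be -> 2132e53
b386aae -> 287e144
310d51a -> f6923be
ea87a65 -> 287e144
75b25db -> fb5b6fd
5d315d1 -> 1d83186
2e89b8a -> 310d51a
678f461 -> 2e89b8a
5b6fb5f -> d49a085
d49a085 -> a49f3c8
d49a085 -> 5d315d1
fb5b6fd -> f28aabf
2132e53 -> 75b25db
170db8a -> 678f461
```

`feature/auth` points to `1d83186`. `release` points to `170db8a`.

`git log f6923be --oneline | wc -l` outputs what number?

Walking parent pointers from f6923be: reachable set = {2132e53, 287e144, 75b25db, b386aae, ea87a65, f28aabf, f6923be, fb5b6fd}.
That is 8 commits.

8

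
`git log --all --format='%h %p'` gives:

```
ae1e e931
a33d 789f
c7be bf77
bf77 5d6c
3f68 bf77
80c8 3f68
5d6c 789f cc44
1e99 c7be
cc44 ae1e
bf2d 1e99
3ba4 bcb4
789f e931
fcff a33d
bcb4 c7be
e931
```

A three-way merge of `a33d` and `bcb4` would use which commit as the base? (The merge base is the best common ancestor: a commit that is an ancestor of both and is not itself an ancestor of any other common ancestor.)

789f

Ancestors of a33d: {789f, a33d, e931}.
Ancestors of bcb4: {5d6c, 789f, ae1e, bcb4, bf77, c7be, cc44, e931}.
Common ancestors: {789f, e931}.
Among these, 789f is not an ancestor of any other common ancestor — it is the merge base.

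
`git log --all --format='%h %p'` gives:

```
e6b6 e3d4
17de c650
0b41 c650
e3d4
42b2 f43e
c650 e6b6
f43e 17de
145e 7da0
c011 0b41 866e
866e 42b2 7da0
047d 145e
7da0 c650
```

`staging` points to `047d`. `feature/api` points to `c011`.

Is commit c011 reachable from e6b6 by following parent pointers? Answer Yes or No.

Ancestors of e6b6: {e3d4, e6b6}.
c011 is not in that set, so it is not an ancestor of e6b6.

No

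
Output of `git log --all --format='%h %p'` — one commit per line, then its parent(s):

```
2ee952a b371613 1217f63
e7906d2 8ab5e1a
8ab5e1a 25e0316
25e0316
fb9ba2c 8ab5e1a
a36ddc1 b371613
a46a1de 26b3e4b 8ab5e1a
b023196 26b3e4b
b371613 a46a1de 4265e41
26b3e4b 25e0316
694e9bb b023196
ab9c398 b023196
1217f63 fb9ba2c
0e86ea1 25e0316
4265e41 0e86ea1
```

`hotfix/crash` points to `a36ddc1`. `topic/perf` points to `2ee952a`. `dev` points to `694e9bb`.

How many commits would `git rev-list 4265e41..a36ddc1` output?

Reachable from a36ddc1: {0e86ea1, 25e0316, 26b3e4b, 4265e41, 8ab5e1a, a36ddc1, a46a1de, b371613}.
Reachable from 4265e41: {0e86ea1, 25e0316, 4265e41}.
In a36ddc1's history but not 4265e41's: {26b3e4b, 8ab5e1a, a36ddc1, a46a1de, b371613} — 5 commits.

5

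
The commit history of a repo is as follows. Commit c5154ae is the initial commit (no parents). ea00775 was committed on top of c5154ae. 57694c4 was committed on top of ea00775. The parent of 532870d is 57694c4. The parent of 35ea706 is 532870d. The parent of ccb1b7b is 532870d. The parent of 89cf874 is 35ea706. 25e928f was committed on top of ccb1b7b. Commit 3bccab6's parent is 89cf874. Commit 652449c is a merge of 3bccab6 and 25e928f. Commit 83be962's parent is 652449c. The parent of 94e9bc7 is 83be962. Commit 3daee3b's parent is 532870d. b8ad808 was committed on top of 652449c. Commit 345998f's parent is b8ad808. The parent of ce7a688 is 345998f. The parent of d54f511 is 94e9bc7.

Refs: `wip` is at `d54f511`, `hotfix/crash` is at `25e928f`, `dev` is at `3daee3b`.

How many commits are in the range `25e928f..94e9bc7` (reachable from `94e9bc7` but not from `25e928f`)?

6

Reachable from 94e9bc7: {25e928f, 35ea706, 3bccab6, 532870d, 57694c4, 652449c, 83be962, 89cf874, 94e9bc7, c5154ae, ccb1b7b, ea00775}.
Reachable from 25e928f: {25e928f, 532870d, 57694c4, c5154ae, ccb1b7b, ea00775}.
In 94e9bc7's history but not 25e928f's: {35ea706, 3bccab6, 652449c, 83be962, 89cf874, 94e9bc7} — 6 commits.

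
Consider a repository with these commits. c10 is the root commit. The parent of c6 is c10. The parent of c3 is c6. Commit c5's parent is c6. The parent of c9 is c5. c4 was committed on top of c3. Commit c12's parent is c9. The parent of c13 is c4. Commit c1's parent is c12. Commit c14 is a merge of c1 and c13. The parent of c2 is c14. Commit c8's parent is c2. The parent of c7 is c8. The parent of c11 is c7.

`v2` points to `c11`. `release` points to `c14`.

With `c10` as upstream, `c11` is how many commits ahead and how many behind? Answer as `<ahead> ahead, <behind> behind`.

13 ahead, 0 behind

Reachable from c11: {c1, c10, c11, c12, c13, c14, c2, c3, c4, c5, c6, c7, c8, c9}.
Reachable from c10: {c10}.
Only in c11's history (ahead): {c1, c11, c12, c13, c14, c2, c3, c4, c5, c6, c7, c8, c9} — 13.
Only in c10's history (behind): {} — 0.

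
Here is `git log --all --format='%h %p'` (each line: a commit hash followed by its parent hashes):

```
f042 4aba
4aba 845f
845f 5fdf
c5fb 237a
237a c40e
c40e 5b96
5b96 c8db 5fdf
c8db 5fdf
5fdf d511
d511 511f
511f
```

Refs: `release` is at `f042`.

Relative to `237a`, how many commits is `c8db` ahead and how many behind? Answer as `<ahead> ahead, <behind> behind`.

0 ahead, 3 behind

Reachable from c8db: {511f, 5fdf, c8db, d511}.
Reachable from 237a: {237a, 511f, 5b96, 5fdf, c40e, c8db, d511}.
Only in c8db's history (ahead): {} — 0.
Only in 237a's history (behind): {237a, 5b96, c40e} — 3.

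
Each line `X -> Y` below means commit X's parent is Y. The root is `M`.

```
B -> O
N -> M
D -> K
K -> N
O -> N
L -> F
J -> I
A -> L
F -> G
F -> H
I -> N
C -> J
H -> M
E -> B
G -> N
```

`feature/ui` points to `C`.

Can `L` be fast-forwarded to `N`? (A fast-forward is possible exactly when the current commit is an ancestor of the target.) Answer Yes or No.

A fast-forward from L to N is possible iff L is an ancestor of N.
Ancestors of N: {M, N}.
L is not among them, so fast-forward is not possible.

No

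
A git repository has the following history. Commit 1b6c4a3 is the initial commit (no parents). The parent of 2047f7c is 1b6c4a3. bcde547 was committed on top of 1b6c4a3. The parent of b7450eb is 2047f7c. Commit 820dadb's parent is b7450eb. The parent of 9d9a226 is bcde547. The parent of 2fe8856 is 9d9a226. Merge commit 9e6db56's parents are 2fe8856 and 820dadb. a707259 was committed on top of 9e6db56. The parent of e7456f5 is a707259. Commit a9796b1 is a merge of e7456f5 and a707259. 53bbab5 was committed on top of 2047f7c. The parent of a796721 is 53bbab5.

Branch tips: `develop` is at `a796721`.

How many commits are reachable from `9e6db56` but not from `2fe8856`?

Reachable from 9e6db56: {1b6c4a3, 2047f7c, 2fe8856, 820dadb, 9d9a226, 9e6db56, b7450eb, bcde547}.
Reachable from 2fe8856: {1b6c4a3, 2fe8856, 9d9a226, bcde547}.
In 9e6db56's history but not 2fe8856's: {2047f7c, 820dadb, 9e6db56, b7450eb} — 4 commits.

4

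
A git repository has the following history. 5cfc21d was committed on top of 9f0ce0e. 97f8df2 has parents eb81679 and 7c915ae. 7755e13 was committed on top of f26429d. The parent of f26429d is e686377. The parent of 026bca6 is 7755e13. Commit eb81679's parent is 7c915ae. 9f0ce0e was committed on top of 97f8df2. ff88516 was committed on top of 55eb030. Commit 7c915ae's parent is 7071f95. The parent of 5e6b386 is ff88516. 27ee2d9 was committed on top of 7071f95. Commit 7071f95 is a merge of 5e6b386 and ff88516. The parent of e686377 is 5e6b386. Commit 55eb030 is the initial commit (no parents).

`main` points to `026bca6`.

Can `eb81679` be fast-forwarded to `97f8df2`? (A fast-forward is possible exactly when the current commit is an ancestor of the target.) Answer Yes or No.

Yes

A fast-forward from eb81679 to 97f8df2 is possible iff eb81679 is an ancestor of 97f8df2.
Ancestors of 97f8df2: {55eb030, 5e6b386, 7071f95, 7c915ae, 97f8df2, eb81679, ff88516}.
eb81679 is among them, so fast-forward is possible.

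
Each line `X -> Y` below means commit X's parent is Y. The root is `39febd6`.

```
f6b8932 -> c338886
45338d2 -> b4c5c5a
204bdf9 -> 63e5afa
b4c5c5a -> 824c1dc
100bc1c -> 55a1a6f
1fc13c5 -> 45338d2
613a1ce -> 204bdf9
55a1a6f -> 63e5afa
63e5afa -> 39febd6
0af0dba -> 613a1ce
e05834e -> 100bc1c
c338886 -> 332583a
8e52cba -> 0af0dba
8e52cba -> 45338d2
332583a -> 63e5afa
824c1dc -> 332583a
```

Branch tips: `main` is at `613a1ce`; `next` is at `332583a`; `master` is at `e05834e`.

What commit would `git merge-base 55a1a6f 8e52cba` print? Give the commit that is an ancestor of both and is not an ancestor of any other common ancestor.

63e5afa

Ancestors of 55a1a6f: {39febd6, 55a1a6f, 63e5afa}.
Ancestors of 8e52cba: {0af0dba, 204bdf9, 332583a, 39febd6, 45338d2, 613a1ce, 63e5afa, 824c1dc, 8e52cba, b4c5c5a}.
Common ancestors: {39febd6, 63e5afa}.
Among these, 63e5afa is not an ancestor of any other common ancestor — it is the merge base.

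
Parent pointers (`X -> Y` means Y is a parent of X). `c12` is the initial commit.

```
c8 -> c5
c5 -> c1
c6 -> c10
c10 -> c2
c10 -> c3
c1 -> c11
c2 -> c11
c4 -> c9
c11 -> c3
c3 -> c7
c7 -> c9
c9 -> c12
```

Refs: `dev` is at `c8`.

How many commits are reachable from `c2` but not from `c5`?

Reachable from c2: {c11, c12, c2, c3, c7, c9}.
Reachable from c5: {c1, c11, c12, c3, c5, c7, c9}.
In c2's history but not c5's: {c2} — 1 commit.

1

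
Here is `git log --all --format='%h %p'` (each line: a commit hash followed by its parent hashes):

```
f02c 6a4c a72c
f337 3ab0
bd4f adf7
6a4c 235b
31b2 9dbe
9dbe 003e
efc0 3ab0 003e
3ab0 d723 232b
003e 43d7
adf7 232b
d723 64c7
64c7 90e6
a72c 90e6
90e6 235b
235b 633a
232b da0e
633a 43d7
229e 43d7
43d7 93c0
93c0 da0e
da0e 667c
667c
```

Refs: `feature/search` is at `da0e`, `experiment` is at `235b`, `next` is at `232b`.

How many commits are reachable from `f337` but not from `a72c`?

5

Reachable from f337: {232b, 235b, 3ab0, 43d7, 633a, 64c7, 667c, 90e6, 93c0, d723, da0e, f337}.
Reachable from a72c: {235b, 43d7, 633a, 667c, 90e6, 93c0, a72c, da0e}.
In f337's history but not a72c's: {232b, 3ab0, 64c7, d723, f337} — 5 commits.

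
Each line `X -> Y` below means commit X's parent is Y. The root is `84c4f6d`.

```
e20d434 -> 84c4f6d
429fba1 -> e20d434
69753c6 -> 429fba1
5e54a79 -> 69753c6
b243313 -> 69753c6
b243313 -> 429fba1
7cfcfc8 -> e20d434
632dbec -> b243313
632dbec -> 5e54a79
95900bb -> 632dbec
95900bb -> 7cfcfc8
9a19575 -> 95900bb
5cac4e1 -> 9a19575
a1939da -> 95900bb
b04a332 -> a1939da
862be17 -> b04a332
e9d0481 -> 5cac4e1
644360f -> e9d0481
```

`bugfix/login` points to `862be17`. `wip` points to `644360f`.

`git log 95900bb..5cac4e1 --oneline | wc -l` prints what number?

2

Reachable from 5cac4e1: {429fba1, 5cac4e1, 5e54a79, 632dbec, 69753c6, 7cfcfc8, 84c4f6d, 95900bb, 9a19575, b243313, e20d434}.
Reachable from 95900bb: {429fba1, 5e54a79, 632dbec, 69753c6, 7cfcfc8, 84c4f6d, 95900bb, b243313, e20d434}.
In 5cac4e1's history but not 95900bb's: {5cac4e1, 9a19575} — 2 commits.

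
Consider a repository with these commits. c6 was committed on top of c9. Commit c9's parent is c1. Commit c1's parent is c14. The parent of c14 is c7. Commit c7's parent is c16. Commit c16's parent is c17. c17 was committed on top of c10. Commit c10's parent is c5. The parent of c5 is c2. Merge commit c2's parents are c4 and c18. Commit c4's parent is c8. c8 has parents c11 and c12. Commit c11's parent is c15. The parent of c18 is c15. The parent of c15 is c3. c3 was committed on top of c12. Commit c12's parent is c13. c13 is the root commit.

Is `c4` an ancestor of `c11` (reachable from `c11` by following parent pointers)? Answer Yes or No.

Ancestors of c11: {c11, c12, c13, c15, c3}.
c4 is not in that set, so it is not an ancestor of c11.

No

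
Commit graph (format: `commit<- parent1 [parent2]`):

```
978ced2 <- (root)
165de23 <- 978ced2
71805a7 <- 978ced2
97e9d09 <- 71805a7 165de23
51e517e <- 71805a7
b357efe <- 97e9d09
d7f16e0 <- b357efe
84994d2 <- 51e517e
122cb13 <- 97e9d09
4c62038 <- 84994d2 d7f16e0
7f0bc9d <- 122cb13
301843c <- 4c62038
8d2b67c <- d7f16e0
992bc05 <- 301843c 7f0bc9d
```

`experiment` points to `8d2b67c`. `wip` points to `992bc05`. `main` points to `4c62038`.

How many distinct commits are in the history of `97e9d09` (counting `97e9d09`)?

Walking parent pointers from 97e9d09: reachable set = {165de23, 71805a7, 978ced2, 97e9d09}.
That is 4 commits.

4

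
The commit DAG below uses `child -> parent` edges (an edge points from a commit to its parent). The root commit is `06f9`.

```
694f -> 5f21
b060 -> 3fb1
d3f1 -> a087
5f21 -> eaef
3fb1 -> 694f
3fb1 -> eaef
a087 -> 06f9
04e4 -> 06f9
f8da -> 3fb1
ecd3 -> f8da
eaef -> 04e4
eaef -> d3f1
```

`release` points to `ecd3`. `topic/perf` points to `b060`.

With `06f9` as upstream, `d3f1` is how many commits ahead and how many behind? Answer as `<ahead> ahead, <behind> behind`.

Reachable from d3f1: {06f9, a087, d3f1}.
Reachable from 06f9: {06f9}.
Only in d3f1's history (ahead): {a087, d3f1} — 2.
Only in 06f9's history (behind): {} — 0.

2 ahead, 0 behind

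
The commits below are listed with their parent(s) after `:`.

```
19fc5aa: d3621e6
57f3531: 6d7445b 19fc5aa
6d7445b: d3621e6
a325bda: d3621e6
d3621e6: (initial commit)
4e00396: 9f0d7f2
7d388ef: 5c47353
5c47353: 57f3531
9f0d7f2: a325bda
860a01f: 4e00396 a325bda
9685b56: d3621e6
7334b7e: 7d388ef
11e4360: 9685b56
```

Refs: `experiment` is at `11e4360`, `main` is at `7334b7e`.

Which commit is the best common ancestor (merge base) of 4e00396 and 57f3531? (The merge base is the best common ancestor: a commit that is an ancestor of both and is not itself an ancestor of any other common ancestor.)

Ancestors of 4e00396: {4e00396, 9f0d7f2, a325bda, d3621e6}.
Ancestors of 57f3531: {19fc5aa, 57f3531, 6d7445b, d3621e6}.
Common ancestors: {d3621e6}.
The only common ancestor is d3621e6, so it is the merge base.

d3621e6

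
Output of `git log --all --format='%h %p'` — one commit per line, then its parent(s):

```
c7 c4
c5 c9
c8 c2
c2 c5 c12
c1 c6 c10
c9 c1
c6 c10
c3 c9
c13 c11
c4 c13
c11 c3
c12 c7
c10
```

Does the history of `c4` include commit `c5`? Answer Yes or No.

No

Ancestors of c4: {c1, c10, c11, c13, c3, c4, c6, c9}.
c5 is not in that set, so it is not an ancestor of c4.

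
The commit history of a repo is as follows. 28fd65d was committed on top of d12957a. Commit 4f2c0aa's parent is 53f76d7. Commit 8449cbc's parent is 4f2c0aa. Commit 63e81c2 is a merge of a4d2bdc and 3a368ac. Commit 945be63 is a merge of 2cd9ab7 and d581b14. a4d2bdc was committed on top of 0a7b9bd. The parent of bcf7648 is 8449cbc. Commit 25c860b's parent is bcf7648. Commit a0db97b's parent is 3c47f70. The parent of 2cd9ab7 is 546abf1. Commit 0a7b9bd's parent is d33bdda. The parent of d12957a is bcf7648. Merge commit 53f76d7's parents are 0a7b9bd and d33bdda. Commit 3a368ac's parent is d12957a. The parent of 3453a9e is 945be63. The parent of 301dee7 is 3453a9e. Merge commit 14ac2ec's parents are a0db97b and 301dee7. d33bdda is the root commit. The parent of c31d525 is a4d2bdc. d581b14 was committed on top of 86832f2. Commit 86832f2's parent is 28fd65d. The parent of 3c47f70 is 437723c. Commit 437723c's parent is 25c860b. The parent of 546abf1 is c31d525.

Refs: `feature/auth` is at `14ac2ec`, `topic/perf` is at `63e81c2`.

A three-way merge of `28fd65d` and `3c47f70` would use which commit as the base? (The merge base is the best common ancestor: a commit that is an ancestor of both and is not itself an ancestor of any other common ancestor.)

bcf7648

Ancestors of 28fd65d: {0a7b9bd, 28fd65d, 4f2c0aa, 53f76d7, 8449cbc, bcf7648, d12957a, d33bdda}.
Ancestors of 3c47f70: {0a7b9bd, 25c860b, 3c47f70, 437723c, 4f2c0aa, 53f76d7, 8449cbc, bcf7648, d33bdda}.
Common ancestors: {0a7b9bd, 4f2c0aa, 53f76d7, 8449cbc, bcf7648, d33bdda}.
Among these, bcf7648 is not an ancestor of any other common ancestor — it is the merge base.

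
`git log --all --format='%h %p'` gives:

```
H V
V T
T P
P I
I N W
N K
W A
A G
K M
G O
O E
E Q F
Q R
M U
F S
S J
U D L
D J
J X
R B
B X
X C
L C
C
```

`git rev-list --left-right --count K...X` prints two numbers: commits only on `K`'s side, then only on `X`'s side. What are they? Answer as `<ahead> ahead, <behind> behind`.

6 ahead, 0 behind

Reachable from K: {C, D, J, K, L, M, U, X}.
Reachable from X: {C, X}.
Only in K's history (ahead): {D, J, K, L, M, U} — 6.
Only in X's history (behind): {} — 0.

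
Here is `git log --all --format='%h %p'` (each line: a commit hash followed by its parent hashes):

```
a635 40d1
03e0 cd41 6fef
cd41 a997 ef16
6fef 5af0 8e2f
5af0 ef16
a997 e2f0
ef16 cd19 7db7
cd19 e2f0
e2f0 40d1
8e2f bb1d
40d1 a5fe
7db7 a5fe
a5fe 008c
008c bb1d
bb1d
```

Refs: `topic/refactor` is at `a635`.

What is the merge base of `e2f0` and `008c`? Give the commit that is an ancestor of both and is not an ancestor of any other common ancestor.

Ancestors of e2f0: {008c, 40d1, a5fe, bb1d, e2f0}.
Ancestors of 008c: {008c, bb1d}.
Common ancestors: {008c, bb1d}.
Among these, 008c is not an ancestor of any other common ancestor — it is the merge base.

008c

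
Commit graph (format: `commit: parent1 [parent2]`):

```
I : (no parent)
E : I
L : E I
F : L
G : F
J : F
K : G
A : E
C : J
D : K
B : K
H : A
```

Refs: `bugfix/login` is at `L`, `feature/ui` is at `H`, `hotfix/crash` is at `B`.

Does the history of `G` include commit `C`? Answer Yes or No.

No

Ancestors of G: {E, F, G, I, L}.
C is not in that set, so it is not an ancestor of G.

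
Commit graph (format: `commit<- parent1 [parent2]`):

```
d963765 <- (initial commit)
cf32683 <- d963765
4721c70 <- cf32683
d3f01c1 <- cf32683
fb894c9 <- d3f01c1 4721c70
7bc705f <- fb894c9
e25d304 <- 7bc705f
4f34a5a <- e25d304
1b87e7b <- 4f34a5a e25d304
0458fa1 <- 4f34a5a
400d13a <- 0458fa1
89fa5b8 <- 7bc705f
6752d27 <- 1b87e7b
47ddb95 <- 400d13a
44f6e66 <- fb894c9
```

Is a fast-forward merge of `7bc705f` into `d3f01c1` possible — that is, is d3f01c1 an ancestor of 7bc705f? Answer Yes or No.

Yes

A fast-forward from d3f01c1 to 7bc705f is possible iff d3f01c1 is an ancestor of 7bc705f.
Ancestors of 7bc705f: {4721c70, 7bc705f, cf32683, d3f01c1, d963765, fb894c9}.
d3f01c1 is among them, so fast-forward is possible.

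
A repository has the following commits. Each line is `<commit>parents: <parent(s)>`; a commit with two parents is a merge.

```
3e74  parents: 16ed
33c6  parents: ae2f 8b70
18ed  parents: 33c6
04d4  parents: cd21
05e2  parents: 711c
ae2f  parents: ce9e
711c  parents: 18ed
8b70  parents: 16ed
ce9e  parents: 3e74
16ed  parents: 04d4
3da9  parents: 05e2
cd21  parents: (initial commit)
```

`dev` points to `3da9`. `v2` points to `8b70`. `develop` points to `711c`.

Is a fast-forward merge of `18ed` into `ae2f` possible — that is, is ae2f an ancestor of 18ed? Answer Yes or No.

Yes

A fast-forward from ae2f to 18ed is possible iff ae2f is an ancestor of 18ed.
Ancestors of 18ed: {04d4, 16ed, 18ed, 33c6, 3e74, 8b70, ae2f, cd21, ce9e}.
ae2f is among them, so fast-forward is possible.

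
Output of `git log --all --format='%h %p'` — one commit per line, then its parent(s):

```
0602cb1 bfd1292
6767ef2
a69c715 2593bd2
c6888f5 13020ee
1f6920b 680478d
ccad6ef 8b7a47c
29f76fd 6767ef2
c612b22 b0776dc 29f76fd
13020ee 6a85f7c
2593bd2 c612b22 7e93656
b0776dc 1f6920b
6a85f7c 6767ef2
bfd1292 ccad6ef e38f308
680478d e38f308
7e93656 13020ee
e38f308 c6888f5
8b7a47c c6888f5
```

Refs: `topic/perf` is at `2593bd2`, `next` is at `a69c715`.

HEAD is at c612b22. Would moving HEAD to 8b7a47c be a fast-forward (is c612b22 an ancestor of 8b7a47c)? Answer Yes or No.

A fast-forward from c612b22 to 8b7a47c is possible iff c612b22 is an ancestor of 8b7a47c.
Ancestors of 8b7a47c: {13020ee, 6767ef2, 6a85f7c, 8b7a47c, c6888f5}.
c612b22 is not among them, so fast-forward is not possible.

No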